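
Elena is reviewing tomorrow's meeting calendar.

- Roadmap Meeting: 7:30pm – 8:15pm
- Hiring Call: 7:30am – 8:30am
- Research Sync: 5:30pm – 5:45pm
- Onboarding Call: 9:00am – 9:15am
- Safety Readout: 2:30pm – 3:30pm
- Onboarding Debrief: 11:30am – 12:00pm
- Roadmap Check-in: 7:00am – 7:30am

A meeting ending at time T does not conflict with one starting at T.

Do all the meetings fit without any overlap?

Yes

Two intervals overlap when each starts before the other ends.
Sorted by start: Roadmap Check-in, Hiring Call, Onboarding Call, Onboarding Debrief, Safety Readout, Research Sync, Roadmap Meeting.
Hiring Call starts exactly when Roadmap Check-in ends (back-to-back, no overlap); Roadmap Check-in is clear from here.
Onboarding Call starts after Hiring Call ends; Hiring Call is clear from here.
Onboarding Debrief starts after Onboarding Call ends; Onboarding Call is clear from here.
Safety Readout starts after Onboarding Debrief ends; Onboarding Debrief is clear from here.
Research Sync starts after Safety Readout ends; Safety Readout is clear from here.
Roadmap Meeting starts after Research Sync ends.
Every pair is clear; the schedule has no overlaps.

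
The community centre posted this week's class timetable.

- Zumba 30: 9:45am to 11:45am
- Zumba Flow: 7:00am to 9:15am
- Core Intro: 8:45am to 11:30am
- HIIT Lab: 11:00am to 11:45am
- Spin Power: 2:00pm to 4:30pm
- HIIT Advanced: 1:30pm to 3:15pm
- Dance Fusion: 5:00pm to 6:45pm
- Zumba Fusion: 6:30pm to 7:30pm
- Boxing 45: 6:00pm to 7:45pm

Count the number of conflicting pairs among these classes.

Check each pair: they overlap iff neither finishes before the other starts.
Sorted by start: Zumba Flow, Core Intro, Zumba 30, HIIT Lab, HIIT Advanced, Spin Power, Dance Fusion, Boxing 45, Zumba Fusion.
Core Intro starts before Zumba Flow ends → Zumba Flow and Core Intro overlap.
Zumba 30 starts after Zumba Flow ends, so nothing later overlaps Zumba Flow either.
Zumba 30 starts before Core Intro ends → Core Intro and Zumba 30 overlap.
HIIT Lab starts before Core Intro ends → Core Intro and HIIT Lab overlap.
HIIT Advanced starts after Core Intro ends, so nothing later overlaps Core Intro either.
HIIT Lab starts before Zumba 30 ends → Zumba 30 and HIIT Lab overlap.
HIIT Advanced starts after Zumba 30 ends, so nothing later overlaps Zumba 30 either.
HIIT Advanced starts after HIIT Lab ends, so nothing later overlaps HIIT Lab either.
Spin Power starts before HIIT Advanced ends → HIIT Advanced and Spin Power overlap.
Dance Fusion starts after HIIT Advanced ends, so nothing later overlaps HIIT Advanced either.
Dance Fusion starts after Spin Power ends, so nothing later overlaps Spin Power either.
Boxing 45 starts before Dance Fusion ends → Dance Fusion and Boxing 45 overlap.
Zumba Fusion starts before Dance Fusion ends → Dance Fusion and Zumba Fusion overlap.
Zumba Fusion starts before Boxing 45 ends → Boxing 45 and Zumba Fusion overlap.
Overlapping pairs: Boxing 45 & Dance Fusion, Boxing 45 & Zumba Fusion, Core Intro & HIIT Lab, Core Intro & Zumba 30, Core Intro & Zumba Flow, Dance Fusion & Zumba Fusion, HIIT Advanced & Spin Power, HIIT Lab & Zumba 30 — 8 in total.

8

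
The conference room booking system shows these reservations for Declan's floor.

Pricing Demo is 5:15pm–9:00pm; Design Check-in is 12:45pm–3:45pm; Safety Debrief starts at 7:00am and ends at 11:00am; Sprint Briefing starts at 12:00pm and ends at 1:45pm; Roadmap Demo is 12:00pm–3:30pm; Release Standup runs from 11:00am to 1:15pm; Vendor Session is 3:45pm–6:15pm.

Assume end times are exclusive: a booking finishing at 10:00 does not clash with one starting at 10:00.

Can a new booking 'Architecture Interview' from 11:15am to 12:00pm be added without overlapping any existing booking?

Safety Debrief: ends 11:00am at or before Architecture Interview starts 11:15am → clear.
Release Standup: starts 11:00am before Architecture Interview ends 12:00pm, and ends 1:15pm after Architecture Interview starts 11:15am → overlap.
Roadmap Demo: starts 12:00pm at or after Architecture Interview ends 12:00pm → clear.
Sprint Briefing: starts 12:00pm at or after Architecture Interview ends 12:00pm → clear.
Design Check-in: starts 12:45pm at or after Architecture Interview ends 12:00pm → clear.
Vendor Session: starts 3:45pm at or after Architecture Interview ends 12:00pm → clear.
Pricing Demo: starts 5:15pm at or after Architecture Interview ends 12:00pm → clear.
Architecture Interview overlaps Release Standup.

No — it overlaps Release Standup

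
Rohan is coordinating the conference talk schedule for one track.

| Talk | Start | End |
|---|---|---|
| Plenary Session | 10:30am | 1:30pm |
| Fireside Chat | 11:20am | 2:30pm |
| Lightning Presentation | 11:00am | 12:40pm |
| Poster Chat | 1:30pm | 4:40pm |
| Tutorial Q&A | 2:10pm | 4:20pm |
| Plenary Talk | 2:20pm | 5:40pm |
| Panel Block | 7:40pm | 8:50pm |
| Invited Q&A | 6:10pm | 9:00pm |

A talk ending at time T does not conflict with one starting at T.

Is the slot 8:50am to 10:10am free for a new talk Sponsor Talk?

Plenary Session: starts 10:30am at or after Sponsor Talk ends 10:10am → clear.
Lightning Presentation: starts 11:00am at or after Sponsor Talk ends 10:10am → clear.
Fireside Chat: starts 11:20am at or after Sponsor Talk ends 10:10am → clear.
Poster Chat: starts 1:30pm at or after Sponsor Talk ends 10:10am → clear.
Tutorial Q&A: starts 2:10pm at or after Sponsor Talk ends 10:10am → clear.
Plenary Talk: starts 2:20pm at or after Sponsor Talk ends 10:10am → clear.
Invited Q&A: starts 6:10pm at or after Sponsor Talk ends 10:10am → clear.
Panel Block: starts 7:40pm at or after Sponsor Talk ends 10:10am → clear.

Yes — the slot is free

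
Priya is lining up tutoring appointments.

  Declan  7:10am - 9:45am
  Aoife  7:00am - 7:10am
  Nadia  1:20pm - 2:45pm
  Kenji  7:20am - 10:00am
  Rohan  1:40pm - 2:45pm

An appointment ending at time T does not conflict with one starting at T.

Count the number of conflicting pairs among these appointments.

2

Two intervals overlap when each starts before the other ends.
Sorted by start: Aoife, Declan, Kenji, Nadia, Rohan.
Declan starts exactly when Aoife ends (back-to-back, no overlap), so Aoife has no further overlaps.
Kenji starts before Declan ends → Declan and Kenji overlap.
Nadia starts after Declan ends, so Declan has no further overlaps.
Nadia starts after Kenji ends, so Kenji has no further overlaps.
Rohan starts before Nadia ends → Nadia and Rohan overlap.
Overlapping pairs: Declan & Kenji, Nadia & Rohan — 2 in total.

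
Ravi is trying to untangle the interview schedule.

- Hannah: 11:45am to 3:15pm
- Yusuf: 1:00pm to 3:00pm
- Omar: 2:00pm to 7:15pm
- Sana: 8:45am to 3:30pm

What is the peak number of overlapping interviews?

Sort all start/end points and keep a running count:
8:45am start Sana → 1
11:45am start Hannah → 2
1:00pm start Yusuf → 3
2:00pm start Omar → 4
3:00pm end Yusuf → 3
3:15pm end Hannah → 2
3:30pm end Sana → 1
7:15pm end Omar → 0
Peak is 4, at 2:00pm (Hannah, Omar, Sana, Yusuf).

4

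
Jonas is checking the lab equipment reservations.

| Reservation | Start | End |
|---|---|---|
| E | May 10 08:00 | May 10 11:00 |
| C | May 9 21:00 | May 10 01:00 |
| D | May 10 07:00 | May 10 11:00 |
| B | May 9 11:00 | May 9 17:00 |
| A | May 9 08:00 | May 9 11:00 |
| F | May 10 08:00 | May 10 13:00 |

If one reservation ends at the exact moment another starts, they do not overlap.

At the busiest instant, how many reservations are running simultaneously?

Walk through starts and ends in time order (an end at T is processed before a start at T):
May 9 08:00 start A → 1
May 9 11:00 end A → 0
May 9 11:00 start B → 1
May 9 17:00 end B → 0
May 9 21:00 start C → 1
May 10 01:00 end C → 0
May 10 07:00 start D → 1
May 10 08:00 start E → 2
May 10 08:00 start F → 3
May 10 11:00 end D → 2
May 10 11:00 end E → 1
May 10 13:00 end F → 0
Peak is 3, at May 10 08:00 (D, E, F).

3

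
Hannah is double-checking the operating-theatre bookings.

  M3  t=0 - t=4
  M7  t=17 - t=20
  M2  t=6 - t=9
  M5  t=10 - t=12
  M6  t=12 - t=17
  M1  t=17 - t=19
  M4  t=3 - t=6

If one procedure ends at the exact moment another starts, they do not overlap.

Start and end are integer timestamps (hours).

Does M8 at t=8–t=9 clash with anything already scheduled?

M3: ends t=4 at or before M8 starts t=8 → clear.
M4: ends t=6 at or before M8 starts t=8 → clear.
M2: starts t=6 before M8 ends t=9, and ends t=9 after M8 starts t=8 → overlap.
M5: starts t=10 at or after M8 ends t=9 → clear.
M6: starts t=12 at or after M8 ends t=9 → clear.
M1: starts t=17 at or after M8 ends t=9 → clear.
M7: starts t=17 at or after M8 ends t=9 → clear.
M8 overlaps M2.

Yes — it overlaps M2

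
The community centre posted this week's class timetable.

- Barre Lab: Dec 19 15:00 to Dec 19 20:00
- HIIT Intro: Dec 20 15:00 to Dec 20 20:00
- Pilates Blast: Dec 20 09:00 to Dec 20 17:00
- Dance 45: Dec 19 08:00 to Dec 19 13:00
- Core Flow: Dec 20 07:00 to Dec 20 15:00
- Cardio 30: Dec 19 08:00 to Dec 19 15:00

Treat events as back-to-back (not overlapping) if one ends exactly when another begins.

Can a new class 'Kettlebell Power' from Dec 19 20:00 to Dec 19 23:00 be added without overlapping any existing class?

Yes — the slot is free

Cardio 30: ends Dec 19 15:00 at or before Kettlebell Power starts Dec 19 20:00 → clear.
Dance 45: ends Dec 19 13:00 at or before Kettlebell Power starts Dec 19 20:00 → clear.
Barre Lab: ends Dec 19 20:00 at or before Kettlebell Power starts Dec 19 20:00 → clear.
Core Flow: starts Dec 20 07:00 at or after Kettlebell Power ends Dec 19 23:00 → clear.
Pilates Blast: starts Dec 20 09:00 at or after Kettlebell Power ends Dec 19 23:00 → clear.
HIIT Intro: starts Dec 20 15:00 at or after Kettlebell Power ends Dec 19 23:00 → clear.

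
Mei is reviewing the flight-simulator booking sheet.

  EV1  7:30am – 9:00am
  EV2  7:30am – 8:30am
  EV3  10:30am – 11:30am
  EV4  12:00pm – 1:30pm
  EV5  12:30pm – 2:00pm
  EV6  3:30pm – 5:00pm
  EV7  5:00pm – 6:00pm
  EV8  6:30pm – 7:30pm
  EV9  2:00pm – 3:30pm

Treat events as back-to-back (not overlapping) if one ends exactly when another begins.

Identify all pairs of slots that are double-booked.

Sorted by start: EV1, EV2, EV3, EV4, EV5, EV9, EV6, EV7, EV8.
EV2 starts before EV1 ends → EV1 and EV2 overlap.
EV3 starts after EV1 ends — done with EV1.
EV3 starts after EV2 ends — done with EV2.
EV4 starts after EV3 ends — done with EV3.
EV5 starts before EV4 ends → EV4 and EV5 overlap.
EV9 starts after EV4 ends — done with EV4.
EV9 starts exactly when EV5 ends (back-to-back, no overlap) — done with EV5.
EV6 starts exactly when EV9 ends (back-to-back, no overlap) — done with EV9.
EV7 starts exactly when EV6 ends (back-to-back, no overlap) — done with EV6.
EV8 starts after EV7 ends.

EV1 & EV2, EV4 & EV5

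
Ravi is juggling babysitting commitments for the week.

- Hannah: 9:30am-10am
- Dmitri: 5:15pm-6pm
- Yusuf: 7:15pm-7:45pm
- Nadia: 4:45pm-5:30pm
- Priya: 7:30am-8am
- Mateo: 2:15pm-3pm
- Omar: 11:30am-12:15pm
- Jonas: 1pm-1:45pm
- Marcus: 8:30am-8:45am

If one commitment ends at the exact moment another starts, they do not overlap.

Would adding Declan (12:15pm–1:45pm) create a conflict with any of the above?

Priya: ends 8am at or before Declan starts 12:15pm → clear.
Marcus: ends 8:45am at or before Declan starts 12:15pm → clear.
Hannah: ends 10am at or before Declan starts 12:15pm → clear.
Omar: ends 12:15pm at or before Declan starts 12:15pm → clear.
Jonas: starts 1pm before Declan ends 1:45pm, and ends 1:45pm after Declan starts 12:15pm → overlap.
Mateo: starts 2:15pm at or after Declan ends 1:45pm → clear.
Nadia: starts 4:45pm at or after Declan ends 1:45pm → clear.
Dmitri: starts 5:15pm at or after Declan ends 1:45pm → clear.
Yusuf: starts 7:15pm at or after Declan ends 1:45pm → clear.
Declan overlaps Jonas.

Yes — it overlaps Jonas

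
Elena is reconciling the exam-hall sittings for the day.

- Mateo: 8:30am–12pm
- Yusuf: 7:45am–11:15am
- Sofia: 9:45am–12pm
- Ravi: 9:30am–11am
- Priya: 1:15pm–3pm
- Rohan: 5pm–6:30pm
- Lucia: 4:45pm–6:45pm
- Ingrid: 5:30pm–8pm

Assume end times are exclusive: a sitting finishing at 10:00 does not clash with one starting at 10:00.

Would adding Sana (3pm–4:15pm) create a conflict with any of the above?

Yusuf: ends 11:15am at or before Sana starts 3pm → clear.
Mateo: ends 12pm at or before Sana starts 3pm → clear.
Ravi: ends 11am at or before Sana starts 3pm → clear.
Sofia: ends 12pm at or before Sana starts 3pm → clear.
Priya: ends 3pm at or before Sana starts 3pm → clear.
Lucia: starts 4:45pm at or after Sana ends 4:15pm → clear.
Rohan: starts 5pm at or after Sana ends 4:15pm → clear.
Ingrid: starts 5:30pm at or after Sana ends 4:15pm → clear.

No — it doesn't clash with anything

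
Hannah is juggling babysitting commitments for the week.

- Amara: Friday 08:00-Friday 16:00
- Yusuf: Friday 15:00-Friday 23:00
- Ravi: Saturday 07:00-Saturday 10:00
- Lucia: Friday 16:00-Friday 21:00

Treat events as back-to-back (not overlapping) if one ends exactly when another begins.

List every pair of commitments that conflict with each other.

Sorted by start: Amara, Yusuf, Lucia, Ravi.
Yusuf starts before Amara ends → Amara and Yusuf overlap.
Lucia starts exactly when Amara ends (back-to-back, no overlap), so Amara has no further overlaps.
Lucia starts before Yusuf ends → Yusuf and Lucia overlap.
Ravi starts after Yusuf ends.
Ravi starts after Lucia ends.

Amara & Yusuf, Lucia & Yusuf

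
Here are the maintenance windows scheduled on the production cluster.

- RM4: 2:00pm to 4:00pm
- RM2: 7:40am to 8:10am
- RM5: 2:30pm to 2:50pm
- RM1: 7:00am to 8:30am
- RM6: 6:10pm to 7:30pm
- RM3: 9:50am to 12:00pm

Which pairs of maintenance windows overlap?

RM1 & RM2, RM4 & RM5

Two intervals overlap when each starts before the other ends.
Sorted by start: RM1, RM2, RM3, RM4, RM5, RM6.
RM2 starts before RM1 ends → RM1 and RM2 overlap.
RM3 starts after RM1 ends, so RM1 has no further overlaps.
RM3 starts after RM2 ends, so RM2 has no further overlaps.
RM4 starts after RM3 ends, so RM3 has no further overlaps.
RM5 starts before RM4 ends → RM4 and RM5 overlap.
RM6 starts after RM4 ends.
RM6 starts after RM5 ends.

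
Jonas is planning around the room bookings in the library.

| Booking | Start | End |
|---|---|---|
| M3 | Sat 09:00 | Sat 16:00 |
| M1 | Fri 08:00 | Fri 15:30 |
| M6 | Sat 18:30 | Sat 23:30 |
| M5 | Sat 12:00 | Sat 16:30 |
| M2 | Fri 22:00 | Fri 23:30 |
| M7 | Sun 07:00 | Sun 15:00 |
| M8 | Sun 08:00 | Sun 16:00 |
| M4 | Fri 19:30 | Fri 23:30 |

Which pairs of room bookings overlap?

Sorted by start: M1, M4, M2, M3, M5, M6, M7, M8.
M4 starts after M1 ends, so M1 has no further overlaps.
M2 starts before M4 ends → M4 and M2 overlap.
M3 starts after M4 ends, so M4 has no further overlaps.
M3 starts after M2 ends, so M2 has no further overlaps.
M5 starts before M3 ends → M3 and M5 overlap.
M6 starts after M3 ends, so M3 has no further overlaps.
M6 starts after M5 ends, so M5 has no further overlaps.
M7 starts after M6 ends, so M6 has no further overlaps.
M8 starts before M7 ends → M7 and M8 overlap.

M2 & M4, M3 & M5, M7 & M8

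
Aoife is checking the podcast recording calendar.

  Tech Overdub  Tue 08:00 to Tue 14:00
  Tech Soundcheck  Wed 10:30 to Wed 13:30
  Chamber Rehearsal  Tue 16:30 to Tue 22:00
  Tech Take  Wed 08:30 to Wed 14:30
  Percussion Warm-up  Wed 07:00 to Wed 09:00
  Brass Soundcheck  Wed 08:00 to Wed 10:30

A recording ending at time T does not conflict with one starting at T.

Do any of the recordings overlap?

Yes

Check each pair: they overlap iff neither finishes before the other starts.
Sorted by start: Tech Overdub, Chamber Rehearsal, Percussion Warm-up, Brass Soundcheck, Tech Take, Tech Soundcheck.
Chamber Rehearsal starts after Tech Overdub ends; Tech Overdub is clear from here.
Percussion Warm-up starts after Chamber Rehearsal ends; Chamber Rehearsal is clear from here.
Brass Soundcheck starts before Percussion Warm-up ends → Percussion Warm-up and Brass Soundcheck overlap.
That's a conflict, so the schedule is not conflict-free.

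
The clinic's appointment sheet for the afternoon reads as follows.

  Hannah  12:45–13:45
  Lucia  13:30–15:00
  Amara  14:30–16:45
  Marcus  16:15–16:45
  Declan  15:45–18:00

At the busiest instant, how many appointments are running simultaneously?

Sweep the timeline, counting +1 at each start and −1 at each end (ends before starts at a tie):
12:45 start Hannah → 1
13:30 start Lucia → 2
13:45 end Hannah → 1
14:30 start Amara → 2
15:00 end Lucia → 1
15:45 start Declan → 2
16:15 start Marcus → 3
16:45 end Amara → 2
16:45 end Marcus → 1
18:00 end Declan → 0
Peak is 3, at 16:15 (Amara, Declan, Marcus).

3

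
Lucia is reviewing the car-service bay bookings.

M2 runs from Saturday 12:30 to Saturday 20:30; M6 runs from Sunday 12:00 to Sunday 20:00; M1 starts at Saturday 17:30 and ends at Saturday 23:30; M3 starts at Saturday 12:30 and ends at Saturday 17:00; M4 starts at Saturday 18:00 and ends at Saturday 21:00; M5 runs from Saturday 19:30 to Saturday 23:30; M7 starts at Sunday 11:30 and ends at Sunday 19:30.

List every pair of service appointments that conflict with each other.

M1 & M2, M1 & M4, M1 & M5, M2 & M3, M2 & M4, M2 & M5, M4 & M5, M6 & M7

Sorted by start: M2, M3, M1, M4, M5, M7, M6.
M3 starts before M2 ends → M2 and M3 overlap.
M1 starts before M2 ends → M2 and M1 overlap.
M4 starts before M2 ends → M2 and M4 overlap.
M5 starts before M2 ends → M2 and M5 overlap.
M7 starts after M2 ends, so nothing later overlaps M2 either.
M1 starts after M3 ends, so nothing later overlaps M3 either.
M4 starts before M1 ends → M1 and M4 overlap.
M5 starts before M1 ends → M1 and M5 overlap.
M7 starts after M1 ends, so nothing later overlaps M1 either.
M5 starts before M4 ends → M4 and M5 overlap.
M7 starts after M4 ends, so nothing later overlaps M4 either.
M7 starts after M5 ends, so nothing later overlaps M5 either.
M6 starts before M7 ends → M7 and M6 overlap.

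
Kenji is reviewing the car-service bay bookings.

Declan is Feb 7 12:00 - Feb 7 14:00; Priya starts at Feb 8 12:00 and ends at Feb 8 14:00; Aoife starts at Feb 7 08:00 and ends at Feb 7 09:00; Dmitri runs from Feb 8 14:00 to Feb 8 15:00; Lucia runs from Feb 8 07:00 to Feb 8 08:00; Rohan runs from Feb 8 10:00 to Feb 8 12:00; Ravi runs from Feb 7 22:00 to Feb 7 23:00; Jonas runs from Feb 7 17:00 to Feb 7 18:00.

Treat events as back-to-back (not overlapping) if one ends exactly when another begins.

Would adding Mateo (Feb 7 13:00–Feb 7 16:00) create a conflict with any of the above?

Yes — it overlaps Declan

Aoife: ends Feb 7 09:00 at or before Mateo starts Feb 7 13:00 → clear.
Declan: starts Feb 7 12:00 before Mateo ends Feb 7 16:00, and ends Feb 7 14:00 after Mateo starts Feb 7 13:00 → overlap.
Jonas: starts Feb 7 17:00 at or after Mateo ends Feb 7 16:00 → clear.
Ravi: starts Feb 7 22:00 at or after Mateo ends Feb 7 16:00 → clear.
Lucia: starts Feb 8 07:00 at or after Mateo ends Feb 7 16:00 → clear.
Rohan: starts Feb 8 10:00 at or after Mateo ends Feb 7 16:00 → clear.
Priya: starts Feb 8 12:00 at or after Mateo ends Feb 7 16:00 → clear.
Dmitri: starts Feb 8 14:00 at or after Mateo ends Feb 7 16:00 → clear.
Mateo overlaps Declan.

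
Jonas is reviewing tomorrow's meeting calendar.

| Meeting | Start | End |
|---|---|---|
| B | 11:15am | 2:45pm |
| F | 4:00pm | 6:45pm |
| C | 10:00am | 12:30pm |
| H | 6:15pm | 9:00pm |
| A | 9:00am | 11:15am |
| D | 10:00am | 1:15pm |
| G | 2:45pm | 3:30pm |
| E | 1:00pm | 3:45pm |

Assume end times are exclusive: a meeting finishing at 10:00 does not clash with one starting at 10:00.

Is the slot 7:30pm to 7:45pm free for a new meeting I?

A: ends 11:15am at or before I starts 7:30pm → clear.
C: ends 12:30pm at or before I starts 7:30pm → clear.
D: ends 1:15pm at or before I starts 7:30pm → clear.
B: ends 2:45pm at or before I starts 7:30pm → clear.
E: ends 3:45pm at or before I starts 7:30pm → clear.
G: ends 3:30pm at or before I starts 7:30pm → clear.
F: ends 6:45pm at or before I starts 7:30pm → clear.
H: starts 6:15pm before I ends 7:45pm, and ends 9:00pm after I starts 7:30pm → overlap.
I overlaps H.

No — it overlaps H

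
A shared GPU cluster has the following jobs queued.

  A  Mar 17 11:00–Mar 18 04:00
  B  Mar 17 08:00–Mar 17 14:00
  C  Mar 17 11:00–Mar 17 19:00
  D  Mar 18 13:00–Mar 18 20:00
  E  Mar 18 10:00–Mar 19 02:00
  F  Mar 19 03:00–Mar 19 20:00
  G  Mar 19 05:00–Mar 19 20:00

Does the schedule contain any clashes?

Two intervals overlap when each starts before the other ends.
Sorted by start: B, A, C, E, D, F, G.
A starts before B ends → B and A overlap.
That's a conflict, so the schedule is not conflict-free.

Yes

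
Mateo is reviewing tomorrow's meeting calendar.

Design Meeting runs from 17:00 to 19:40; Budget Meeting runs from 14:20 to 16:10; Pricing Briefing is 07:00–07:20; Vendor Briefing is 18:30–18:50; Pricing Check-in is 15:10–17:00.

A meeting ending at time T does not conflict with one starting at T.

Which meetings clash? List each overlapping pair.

Sorted by start: Pricing Briefing, Budget Meeting, Pricing Check-in, Design Meeting, Vendor Briefing.
Budget Meeting starts after Pricing Briefing ends, so Pricing Briefing has no further overlaps.
Pricing Check-in starts before Budget Meeting ends → Budget Meeting and Pricing Check-in overlap.
Design Meeting starts after Budget Meeting ends, so Budget Meeting has no further overlaps.
Design Meeting starts exactly when Pricing Check-in ends (back-to-back, no overlap), so Pricing Check-in has no further overlaps.
Vendor Briefing starts before Design Meeting ends → Design Meeting and Vendor Briefing overlap.

Budget Meeting & Pricing Check-in, Design Meeting & Vendor Briefing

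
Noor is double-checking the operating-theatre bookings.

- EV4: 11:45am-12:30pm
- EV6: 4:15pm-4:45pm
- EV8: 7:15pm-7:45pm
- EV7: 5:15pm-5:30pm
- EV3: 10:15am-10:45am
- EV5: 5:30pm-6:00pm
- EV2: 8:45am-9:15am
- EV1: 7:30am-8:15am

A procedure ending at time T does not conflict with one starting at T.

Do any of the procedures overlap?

No

Sorted by start: EV1, EV2, EV3, EV4, EV6, EV7, EV5, EV8.
EV2 starts after EV1 ends — done with EV1.
EV3 starts after EV2 ends — done with EV2.
EV4 starts after EV3 ends — done with EV3.
EV6 starts after EV4 ends — done with EV4.
EV7 starts after EV6 ends — done with EV6.
EV5 starts exactly when EV7 ends (back-to-back, no overlap) — done with EV7.
EV8 starts after EV5 ends.
Every pair is clear; the schedule has no overlaps.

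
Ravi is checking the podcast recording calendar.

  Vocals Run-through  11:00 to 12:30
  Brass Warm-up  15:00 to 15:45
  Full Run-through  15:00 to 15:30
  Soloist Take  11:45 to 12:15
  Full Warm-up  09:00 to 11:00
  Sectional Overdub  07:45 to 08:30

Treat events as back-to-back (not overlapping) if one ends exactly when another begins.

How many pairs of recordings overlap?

2

Sorted by start: Sectional Overdub, Full Warm-up, Vocals Run-through, Soloist Take, Brass Warm-up, Full Run-through.
Full Warm-up starts after Sectional Overdub ends, so Sectional Overdub has no further overlaps.
Vocals Run-through starts exactly when Full Warm-up ends (back-to-back, no overlap), so Full Warm-up has no further overlaps.
Soloist Take starts before Vocals Run-through ends → Vocals Run-through and Soloist Take overlap.
Brass Warm-up starts after Vocals Run-through ends, so Vocals Run-through has no further overlaps.
Brass Warm-up starts after Soloist Take ends, so Soloist Take has no further overlaps.
Full Run-through starts before Brass Warm-up ends → Brass Warm-up and Full Run-through overlap.
Overlapping pairs: Brass Warm-up & Full Run-through, Soloist Take & Vocals Run-through — 2 in total.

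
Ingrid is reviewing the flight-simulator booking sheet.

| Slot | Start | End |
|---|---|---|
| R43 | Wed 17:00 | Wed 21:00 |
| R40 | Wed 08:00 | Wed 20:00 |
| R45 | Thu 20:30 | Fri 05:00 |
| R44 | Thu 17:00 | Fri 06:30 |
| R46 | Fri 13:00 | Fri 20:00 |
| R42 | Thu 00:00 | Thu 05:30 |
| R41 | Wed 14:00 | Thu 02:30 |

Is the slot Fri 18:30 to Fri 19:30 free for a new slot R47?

No — it overlaps R46

R40: ends Wed 20:00 at or before R47 starts Fri 18:30 → clear.
R41: ends Thu 02:30 at or before R47 starts Fri 18:30 → clear.
R43: ends Wed 21:00 at or before R47 starts Fri 18:30 → clear.
R42: ends Thu 05:30 at or before R47 starts Fri 18:30 → clear.
R44: ends Fri 06:30 at or before R47 starts Fri 18:30 → clear.
R45: ends Fri 05:00 at or before R47 starts Fri 18:30 → clear.
R46: starts Fri 13:00 before R47 ends Fri 19:30, and ends Fri 20:00 after R47 starts Fri 18:30 → overlap.
R47 overlaps R46.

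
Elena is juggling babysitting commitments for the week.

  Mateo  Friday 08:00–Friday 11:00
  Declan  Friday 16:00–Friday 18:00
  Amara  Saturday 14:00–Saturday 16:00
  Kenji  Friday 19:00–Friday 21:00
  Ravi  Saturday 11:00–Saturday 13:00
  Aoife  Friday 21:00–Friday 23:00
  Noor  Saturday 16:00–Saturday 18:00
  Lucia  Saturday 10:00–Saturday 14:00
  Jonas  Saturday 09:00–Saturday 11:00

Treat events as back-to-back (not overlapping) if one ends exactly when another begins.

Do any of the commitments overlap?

Yes

Sorted by start: Mateo, Declan, Kenji, Aoife, Jonas, Lucia, Ravi, Amara, Noor.
Declan starts after Mateo ends, so Mateo has no further overlaps.
Kenji starts after Declan ends, so Declan has no further overlaps.
Aoife starts exactly when Kenji ends (back-to-back, no overlap), so Kenji has no further overlaps.
Jonas starts after Aoife ends, so Aoife has no further overlaps.
Lucia starts before Jonas ends → Jonas and Lucia overlap.
That's a conflict, so the schedule is not conflict-free.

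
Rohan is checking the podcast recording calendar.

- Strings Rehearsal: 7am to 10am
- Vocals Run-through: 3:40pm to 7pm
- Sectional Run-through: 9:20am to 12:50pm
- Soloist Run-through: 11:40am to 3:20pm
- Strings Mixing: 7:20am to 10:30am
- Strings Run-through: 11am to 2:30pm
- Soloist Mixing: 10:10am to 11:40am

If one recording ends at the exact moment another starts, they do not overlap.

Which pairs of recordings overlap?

Two intervals overlap when each starts before the other ends.
Sorted by start: Strings Rehearsal, Strings Mixing, Sectional Run-through, Soloist Mixing, Strings Run-through, Soloist Run-through, Vocals Run-through.
Strings Mixing starts before Strings Rehearsal ends → Strings Rehearsal and Strings Mixing overlap.
Sectional Run-through starts before Strings Rehearsal ends → Strings Rehearsal and Sectional Run-through overlap.
Soloist Mixing starts after Strings Rehearsal ends, so Strings Rehearsal has no further overlaps.
Sectional Run-through starts before Strings Mixing ends → Strings Mixing and Sectional Run-through overlap.
Soloist Mixing starts before Strings Mixing ends → Strings Mixing and Soloist Mixing overlap.
Strings Run-through starts after Strings Mixing ends, so Strings Mixing has no further overlaps.
Soloist Mixing starts before Sectional Run-through ends → Sectional Run-through and Soloist Mixing overlap.
Strings Run-through starts before Sectional Run-through ends → Sectional Run-through and Strings Run-through overlap.
Soloist Run-through starts before Sectional Run-through ends → Sectional Run-through and Soloist Run-through overlap.
Vocals Run-through starts after Sectional Run-through ends.
Strings Run-through starts before Soloist Mixing ends → Soloist Mixing and Strings Run-through overlap.
Soloist Run-through starts exactly when Soloist Mixing ends (back-to-back, no overlap), so Soloist Mixing has no further overlaps.
Soloist Run-through starts before Strings Run-through ends → Strings Run-through and Soloist Run-through overlap.
Vocals Run-through starts after Strings Run-through ends.
Vocals Run-through starts after Soloist Run-through ends.

Sectional Run-through & Soloist Mixing, Sectional Run-through & Soloist Run-through, Sectional Run-through & Strings Mixing, Sectional Run-through & Strings Rehearsal, Sectional Run-through & Strings Run-through, Soloist Mixing & Strings Mixing, Soloist Mixing & Strings Run-through, Soloist Run-through & Strings Run-through, Strings Mixing & Strings Rehearsal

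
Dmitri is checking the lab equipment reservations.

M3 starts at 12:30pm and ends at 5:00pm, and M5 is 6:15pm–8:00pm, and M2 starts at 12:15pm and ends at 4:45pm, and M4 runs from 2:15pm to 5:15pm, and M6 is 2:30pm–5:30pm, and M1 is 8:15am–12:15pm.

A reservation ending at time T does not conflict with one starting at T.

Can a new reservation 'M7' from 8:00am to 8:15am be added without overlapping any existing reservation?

M1: starts 8:15am at or after M7 ends 8:15am → clear.
M2: starts 12:15pm at or after M7 ends 8:15am → clear.
M3: starts 12:30pm at or after M7 ends 8:15am → clear.
M4: starts 2:15pm at or after M7 ends 8:15am → clear.
M6: starts 2:30pm at or after M7 ends 8:15am → clear.
M5: starts 6:15pm at or after M7 ends 8:15am → clear.

Yes — the slot is free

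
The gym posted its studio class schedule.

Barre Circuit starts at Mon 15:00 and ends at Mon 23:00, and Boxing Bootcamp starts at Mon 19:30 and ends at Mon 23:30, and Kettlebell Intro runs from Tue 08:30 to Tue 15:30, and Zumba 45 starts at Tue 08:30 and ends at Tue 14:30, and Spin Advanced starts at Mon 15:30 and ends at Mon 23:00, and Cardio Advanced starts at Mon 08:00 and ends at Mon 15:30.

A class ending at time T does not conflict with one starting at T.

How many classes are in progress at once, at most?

3

Walk through starts and ends in time order (an end at T is processed before a start at T):
Mon 08:00 start Cardio Advanced → 1
Mon 15:00 start Barre Circuit → 2
Mon 15:30 end Cardio Advanced → 1
Mon 15:30 start Spin Advanced → 2
Mon 19:30 start Boxing Bootcamp → 3
Mon 23:00 end Barre Circuit → 2
Mon 23:00 end Spin Advanced → 1
Mon 23:30 end Boxing Bootcamp → 0
Tue 08:30 start Kettlebell Intro → 1
Tue 08:30 start Zumba 45 → 2
Tue 14:30 end Zumba 45 → 1
Tue 15:30 end Kettlebell Intro → 0
Peak is 3, at Mon 19:30 (Barre Circuit, Boxing Bootcamp, Spin Advanced).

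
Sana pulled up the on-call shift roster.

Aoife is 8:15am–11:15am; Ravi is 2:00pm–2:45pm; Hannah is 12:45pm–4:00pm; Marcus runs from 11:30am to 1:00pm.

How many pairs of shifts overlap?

2

Sorted by start: Aoife, Marcus, Hannah, Ravi.
Marcus starts after Aoife ends, so Aoife has no further overlaps.
Hannah starts before Marcus ends → Marcus and Hannah overlap.
Ravi starts after Marcus ends.
Ravi starts before Hannah ends → Hannah and Ravi overlap.
Overlapping pairs: Hannah & Marcus, Hannah & Ravi — 2 in total.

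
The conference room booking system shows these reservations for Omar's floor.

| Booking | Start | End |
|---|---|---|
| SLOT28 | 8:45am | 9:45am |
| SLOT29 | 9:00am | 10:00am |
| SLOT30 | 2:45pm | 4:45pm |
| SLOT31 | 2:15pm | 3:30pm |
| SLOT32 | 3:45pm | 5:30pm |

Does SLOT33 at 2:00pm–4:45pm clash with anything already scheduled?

Yes — it overlaps SLOT30, SLOT31, SLOT32

SLOT28: ends 9:45am at or before SLOT33 starts 2:00pm → clear.
SLOT29: ends 10:00am at or before SLOT33 starts 2:00pm → clear.
SLOT31: starts 2:15pm before SLOT33 ends 4:45pm, and ends 3:30pm after SLOT33 starts 2:00pm → overlap.
SLOT30: starts 2:45pm before SLOT33 ends 4:45pm, and ends 4:45pm after SLOT33 starts 2:00pm → overlap.
SLOT32: starts 3:45pm before SLOT33 ends 4:45pm, and ends 5:30pm after SLOT33 starts 2:00pm → overlap.
SLOT33 overlaps SLOT30, SLOT31, SLOT32.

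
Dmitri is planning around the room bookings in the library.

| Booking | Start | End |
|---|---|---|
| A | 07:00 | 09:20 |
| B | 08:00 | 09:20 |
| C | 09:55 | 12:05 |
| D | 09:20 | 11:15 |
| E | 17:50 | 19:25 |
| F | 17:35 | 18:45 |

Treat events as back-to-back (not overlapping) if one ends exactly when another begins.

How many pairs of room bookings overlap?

3

Sorted by start: A, B, D, C, F, E.
B starts before A ends → A and B overlap.
D starts exactly when A ends (back-to-back, no overlap); A is clear from here.
D starts exactly when B ends (back-to-back, no overlap); B is clear from here.
C starts before D ends → D and C overlap.
F starts after D ends; D is clear from here.
F starts after C ends; C is clear from here.
E starts before F ends → F and E overlap.
Overlapping pairs: A & B, C & D, E & F — 3 in total.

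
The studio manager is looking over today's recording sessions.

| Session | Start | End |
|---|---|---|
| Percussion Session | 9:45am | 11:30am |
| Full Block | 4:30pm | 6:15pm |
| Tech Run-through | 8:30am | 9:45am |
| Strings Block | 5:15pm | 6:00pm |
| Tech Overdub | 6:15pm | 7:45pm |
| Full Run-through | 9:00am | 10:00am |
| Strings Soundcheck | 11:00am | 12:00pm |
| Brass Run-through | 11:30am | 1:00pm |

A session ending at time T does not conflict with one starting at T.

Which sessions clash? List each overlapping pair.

Brass Run-through & Strings Soundcheck, Full Block & Strings Block, Full Run-through & Percussion Session, Full Run-through & Tech Run-through, Percussion Session & Strings Soundcheck

Sorted by start: Tech Run-through, Full Run-through, Percussion Session, Strings Soundcheck, Brass Run-through, Full Block, Strings Block, Tech Overdub.
Full Run-through starts before Tech Run-through ends → Tech Run-through and Full Run-through overlap.
Percussion Session starts exactly when Tech Run-through ends (back-to-back, no overlap), so nothing later overlaps Tech Run-through either.
Percussion Session starts before Full Run-through ends → Full Run-through and Percussion Session overlap.
Strings Soundcheck starts after Full Run-through ends, so nothing later overlaps Full Run-through either.
Strings Soundcheck starts before Percussion Session ends → Percussion Session and Strings Soundcheck overlap.
Brass Run-through starts exactly when Percussion Session ends (back-to-back, no overlap), so nothing later overlaps Percussion Session either.
Brass Run-through starts before Strings Soundcheck ends → Strings Soundcheck and Brass Run-through overlap.
Full Block starts after Strings Soundcheck ends, so nothing later overlaps Strings Soundcheck either.
Full Block starts after Brass Run-through ends, so nothing later overlaps Brass Run-through either.
Strings Block starts before Full Block ends → Full Block and Strings Block overlap.
Tech Overdub starts exactly when Full Block ends (back-to-back, no overlap).
Tech Overdub starts after Strings Block ends.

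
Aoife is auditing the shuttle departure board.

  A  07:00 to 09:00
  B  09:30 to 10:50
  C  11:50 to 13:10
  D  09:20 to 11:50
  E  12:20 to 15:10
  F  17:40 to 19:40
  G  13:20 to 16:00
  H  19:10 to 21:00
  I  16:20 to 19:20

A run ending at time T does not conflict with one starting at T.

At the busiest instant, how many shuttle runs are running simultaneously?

Sweep the timeline, counting +1 at each start and −1 at each end (ends before starts at a tie):
07:00 start A → 1
09:00 end A → 0
09:20 start D → 1
09:30 start B → 2
10:50 end B → 1
11:50 end D → 0
11:50 start C → 1
12:20 start E → 2
13:10 end C → 1
13:20 start G → 2
15:10 end E → 1
16:00 end G → 0
16:20 start I → 1
17:40 start F → 2
19:10 start H → 3
19:20 end I → 2
19:40 end F → 1
21:00 end H → 0
Peak is 3, at 19:10 (F, H, I).

3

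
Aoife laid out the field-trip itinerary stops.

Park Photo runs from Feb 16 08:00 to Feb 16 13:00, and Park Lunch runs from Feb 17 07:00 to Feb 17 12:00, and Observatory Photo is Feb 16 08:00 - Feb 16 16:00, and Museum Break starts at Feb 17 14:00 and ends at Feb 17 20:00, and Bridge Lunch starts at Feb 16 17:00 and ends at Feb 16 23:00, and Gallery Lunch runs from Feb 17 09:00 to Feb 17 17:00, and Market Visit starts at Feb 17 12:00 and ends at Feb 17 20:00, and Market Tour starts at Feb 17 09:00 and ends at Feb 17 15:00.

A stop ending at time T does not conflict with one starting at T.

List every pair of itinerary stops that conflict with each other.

Sorted by start: Park Photo, Observatory Photo, Bridge Lunch, Park Lunch, Gallery Lunch, Market Tour, Market Visit, Museum Break.
Observatory Photo starts before Park Photo ends → Park Photo and Observatory Photo overlap.
Bridge Lunch starts after Park Photo ends — done with Park Photo.
Bridge Lunch starts after Observatory Photo ends — done with Observatory Photo.
Park Lunch starts after Bridge Lunch ends — done with Bridge Lunch.
Gallery Lunch starts before Park Lunch ends → Park Lunch and Gallery Lunch overlap.
Market Tour starts before Park Lunch ends → Park Lunch and Market Tour overlap.
Market Visit starts exactly when Park Lunch ends (back-to-back, no overlap) — done with Park Lunch.
Market Tour starts before Gallery Lunch ends → Gallery Lunch and Market Tour overlap.
Market Visit starts before Gallery Lunch ends → Gallery Lunch and Market Visit overlap.
Museum Break starts before Gallery Lunch ends → Gallery Lunch and Museum Break overlap.
Market Visit starts before Market Tour ends → Market Tour and Market Visit overlap.
Museum Break starts before Market Tour ends → Market Tour and Museum Break overlap.
Museum Break starts before Market Visit ends → Market Visit and Museum Break overlap.

Gallery Lunch & Market Tour, Gallery Lunch & Market Visit, Gallery Lunch & Museum Break, Gallery Lunch & Park Lunch, Market Tour & Market Visit, Market Tour & Museum Break, Market Tour & Park Lunch, Market Visit & Museum Break, Observatory Photo & Park Photo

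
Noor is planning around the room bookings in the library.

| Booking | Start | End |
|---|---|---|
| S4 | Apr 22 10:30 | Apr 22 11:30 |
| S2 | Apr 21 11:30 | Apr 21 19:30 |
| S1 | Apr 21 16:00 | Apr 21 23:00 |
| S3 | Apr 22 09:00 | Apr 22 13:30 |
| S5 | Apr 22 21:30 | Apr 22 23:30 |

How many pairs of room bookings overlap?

Check each pair: they overlap iff neither finishes before the other starts.
Sorted by start: S2, S1, S3, S4, S5.
S1 starts before S2 ends → S2 and S1 overlap.
S3 starts after S2 ends; S2 is clear from here.
S3 starts after S1 ends; S1 is clear from here.
S4 starts before S3 ends → S3 and S4 overlap.
S5 starts after S3 ends.
S5 starts after S4 ends.
Overlapping pairs: S1 & S2, S3 & S4 — 2 in total.

2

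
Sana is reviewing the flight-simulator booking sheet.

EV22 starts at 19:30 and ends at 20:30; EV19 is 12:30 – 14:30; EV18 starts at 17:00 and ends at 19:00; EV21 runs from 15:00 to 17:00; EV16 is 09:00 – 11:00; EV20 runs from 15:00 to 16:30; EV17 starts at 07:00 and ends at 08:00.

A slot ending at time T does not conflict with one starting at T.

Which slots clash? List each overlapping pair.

Sorted by start: EV17, EV16, EV19, EV20, EV21, EV18, EV22.
EV16 starts after EV17 ends; EV17 is clear from here.
EV19 starts after EV16 ends; EV16 is clear from here.
EV20 starts after EV19 ends; EV19 is clear from here.
EV21 starts before EV20 ends → EV20 and EV21 overlap.
EV18 starts after EV20 ends; EV20 is clear from here.
EV18 starts exactly when EV21 ends (back-to-back, no overlap); EV21 is clear from here.
EV22 starts after EV18 ends.

EV20 & EV21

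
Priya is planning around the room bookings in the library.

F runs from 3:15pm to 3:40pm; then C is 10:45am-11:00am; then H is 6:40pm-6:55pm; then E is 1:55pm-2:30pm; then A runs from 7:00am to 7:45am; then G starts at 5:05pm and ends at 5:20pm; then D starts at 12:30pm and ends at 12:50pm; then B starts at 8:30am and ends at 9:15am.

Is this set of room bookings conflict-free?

Check each pair: they overlap iff neither finishes before the other starts.
Sorted by start: A, B, C, D, E, F, G, H.
B starts after A ends — done with A.
C starts after B ends — done with B.
D starts after C ends — done with C.
E starts after D ends — done with D.
F starts after E ends — done with E.
G starts after F ends — done with F.
H starts after G ends.
Every pair is clear; the schedule has no overlaps.

Yes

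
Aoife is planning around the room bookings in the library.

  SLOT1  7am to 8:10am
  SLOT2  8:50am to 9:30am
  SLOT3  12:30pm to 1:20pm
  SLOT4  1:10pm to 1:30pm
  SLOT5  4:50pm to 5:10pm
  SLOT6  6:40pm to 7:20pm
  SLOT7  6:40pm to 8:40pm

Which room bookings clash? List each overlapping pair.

SLOT3 & SLOT4, SLOT6 & SLOT7

Check each pair: they overlap iff neither finishes before the other starts.
Sorted by start: SLOT1, SLOT2, SLOT3, SLOT4, SLOT5, SLOT6, SLOT7.
SLOT2 starts after SLOT1 ends, so SLOT1 has no further overlaps.
SLOT3 starts after SLOT2 ends, so SLOT2 has no further overlaps.
SLOT4 starts before SLOT3 ends → SLOT3 and SLOT4 overlap.
SLOT5 starts after SLOT3 ends, so SLOT3 has no further overlaps.
SLOT5 starts after SLOT4 ends, so SLOT4 has no further overlaps.
SLOT6 starts after SLOT5 ends, so SLOT5 has no further overlaps.
SLOT7 starts before SLOT6 ends → SLOT6 and SLOT7 overlap.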